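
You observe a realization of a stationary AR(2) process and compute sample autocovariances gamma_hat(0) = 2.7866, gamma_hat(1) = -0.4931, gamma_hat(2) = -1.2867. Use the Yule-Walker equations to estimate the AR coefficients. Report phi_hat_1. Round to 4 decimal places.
\hat\phi_{1} = -0.2670

The Yule-Walker equations for an AR(p) process read, in matrix form,
  Gamma_p phi = r_p,   with   (Gamma_p)_{ij} = gamma(|i - j|),
                       (r_p)_i = gamma(i),   i,j = 1..p.
Substitute the sample gammas (Toeplitz matrix and right-hand side of size 2):
  Gamma_p = [[2.7866, -0.4931], [-0.4931, 2.7866]]
  r_p     = [-0.4931, -1.2867]
Written out:
  2.7866 phi_1 - 0.4931 phi_2 = -0.4931
  -0.4931 phi_1 + 2.7866 phi_2 = -1.2867
Solve by Cramer's rule:
  det = gamma(0)^2 - gamma(1)^2 = (2.7866)^2 - (-0.4931)^2 = 7.76513956 - 0.24314761 = 7.52199195
  phi_hat_1 = [gamma(1) gamma(0) - gamma(1) gamma(2)] / det = [(-0.4931)(2.7866) - (-0.4931)(-1.2867)] / 7.52199195 = -2.00854423 / 7.52199195 = -0.267
  phi_hat_2 = [gamma(0) gamma(2) - gamma(1)^2] / det = [(2.7866)(-1.2867) - (-0.4931)^2] / 7.52199195 = -3.82866583 / 7.52199195 = -0.509
So phi_hat = [-0.2670, -0.5090].
Therefore phi_hat_1 = -0.2670.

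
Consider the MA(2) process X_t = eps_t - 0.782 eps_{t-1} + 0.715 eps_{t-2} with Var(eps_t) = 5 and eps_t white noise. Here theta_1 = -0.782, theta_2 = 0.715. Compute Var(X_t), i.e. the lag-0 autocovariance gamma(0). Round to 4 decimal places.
\gamma(0) = 10.6137

For an MA(q) process X_t = eps_t + sum_i theta_i eps_{t-i} with
Var(eps_t) = sigma^2, the variance is
  gamma(0) = sigma^2 * (1 + sum_i theta_i^2).
  sum_i theta_i^2 = (-0.782)^2 + (0.715)^2 = 0.611524 + 0.511225 = 1.122749.
  gamma(0) = 5 * (1 + 1.122749) = 5 * 2.122749 = 10.613745, which rounds to 10.6137.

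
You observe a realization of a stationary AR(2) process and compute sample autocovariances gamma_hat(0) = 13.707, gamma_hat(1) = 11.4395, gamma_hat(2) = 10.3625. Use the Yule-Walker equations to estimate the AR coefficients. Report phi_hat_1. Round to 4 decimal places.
\hat\phi_{1} = 0.6710

The Yule-Walker equations for an AR(p) process read, in matrix form,
  Gamma_p phi = r_p,   with   (Gamma_p)_{ij} = gamma(|i - j|),
                       (r_p)_i = gamma(i),   i,j = 1..p.
Substitute the sample gammas (Toeplitz matrix and right-hand side of size 2):
  Gamma_p = [[13.707, 11.4395], [11.4395, 13.707]]
  r_p     = [11.4395, 10.3625]
Written out:
  13.707 phi_1 + 11.4395 phi_2 = 11.4395
  11.4395 phi_1 + 13.707 phi_2 = 10.3625
Solve by Cramer's rule:
  det = gamma(0)^2 - gamma(1)^2 = (13.707)^2 - (11.4395)^2 = 187.881849 - 130.86216025 = 57.01968875
  phi_hat_1 = [gamma(1) gamma(0) - gamma(1) gamma(2)] / det = [(11.4395)(13.707) - (11.4395)(10.3625)] / 57.01968875 = 38.25940775 / 57.01968875 = 0.671
  phi_hat_2 = [gamma(0) gamma(2) - gamma(1)^2] / det = [(13.707)(10.3625) - (11.4395)^2] / 57.01968875 = 11.17662725 / 57.01968875 = 0.196
So phi_hat = [0.6710, 0.1960].
Therefore phi_hat_1 = 0.6710.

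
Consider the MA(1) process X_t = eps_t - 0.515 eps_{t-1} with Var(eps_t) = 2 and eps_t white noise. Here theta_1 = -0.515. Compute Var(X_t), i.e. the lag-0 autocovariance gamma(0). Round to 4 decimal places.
\gamma(0) = 2.5305

For an MA(q) process X_t = eps_t + sum_i theta_i eps_{t-i} with
Var(eps_t) = sigma^2, the variance is
  gamma(0) = sigma^2 * (1 + sum_i theta_i^2).
  sum_i theta_i^2 = (-0.515)^2 = 0.265225.
  gamma(0) = 2 * (1 + 0.265225) = 2 * 1.265225 = 2.53045, which rounds to 2.5305.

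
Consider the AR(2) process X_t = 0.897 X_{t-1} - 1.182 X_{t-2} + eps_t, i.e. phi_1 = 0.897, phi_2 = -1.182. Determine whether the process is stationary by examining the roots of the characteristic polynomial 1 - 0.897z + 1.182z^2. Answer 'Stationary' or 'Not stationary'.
\text{Not stationary}

The AR(p) characteristic polynomial is P(z) = 1 - 0.897z + 1.182z^2.
Stationarity requires all roots to lie outside the unit circle, i.e. |z| > 1 for every root.
Set 1 + (-0.897) z + (1.182) z^2 = 0, i.e. a z^2 + b z + c = 0 with a = 1.182, b = -0.897, c = 1.
Discriminant D = b^2 - 4ac = (-0.897)^2 - 4*(1.182)*1 = 0.804609 - (4.728) = -3.923391.
D < 0, so the roots are the complex-conjugate pair z = (-b +/- i sqrt(-D)) / (2a) = 0.3794 +/- 0.8379i.
For a conjugate pair |z|^2 = z * conj(z) = (product of roots) = c/a = 1/(1.182) = 0.846024, so |z| = sqrt(0.846024) = 0.9198 for both roots.
Moduli of all roots: 0.9198, 0.9198.
All moduli strictly greater than 1? No.
Verdict: Not stationary.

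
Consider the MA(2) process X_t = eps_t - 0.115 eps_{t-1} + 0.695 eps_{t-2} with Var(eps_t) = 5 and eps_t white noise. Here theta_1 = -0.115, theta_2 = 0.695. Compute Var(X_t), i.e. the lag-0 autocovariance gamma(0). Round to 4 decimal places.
\gamma(0) = 7.4813

For an MA(q) process X_t = eps_t + sum_i theta_i eps_{t-i} with
Var(eps_t) = sigma^2, the variance is
  gamma(0) = sigma^2 * (1 + sum_i theta_i^2).
  sum_i theta_i^2 = (-0.115)^2 + (0.695)^2 = 0.013225 + 0.483025 = 0.49625.
  gamma(0) = 5 * (1 + 0.49625) = 5 * 1.49625 = 7.48125, which rounds to 7.4813.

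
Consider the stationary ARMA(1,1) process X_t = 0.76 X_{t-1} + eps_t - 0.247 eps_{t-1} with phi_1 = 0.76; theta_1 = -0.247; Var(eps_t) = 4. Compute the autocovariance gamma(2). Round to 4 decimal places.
\gamma(2) = 2.9990

Multiply the model equation by X_{t-k} and take expectations. With theta_0 = psi_0 = 1 and psi_j the MA(infinity) weights, this gives
  gamma(k) - sum_i phi_i gamma(k-i) = c_k,
  c_k = sigma^2 * sum_{j=k..q} theta_j psi_{j-k}   (c_k = 0 for k > q),
using gamma(-m) = gamma(m).
psi-weights needed (psi_j = theta_j + sum_i phi_i psi_{j-i}):
  psi_1 = theta_1 + phi_1 = -0.247 + (0.76) = 0.513
Right-hand sides:
  c_0 = sigma^2 (1 + theta_1 psi_1) = 4 * (1 + (-0.247)(0.513)) = 4 * 0.873289 = 3.493156
  c_1 = sigma^2 theta_1 = 4 * (-0.247) = -0.988
  c_2 = 0
Equations for k = 0 and k = 1 (AR order 1):
  gamma(0) = phi_1 gamma(1) + c_0
  gamma(1) = phi_1 gamma(0) + c_1
Substituting the second into the first: gamma(0) (1 - phi_1^2) = c_0 + phi_1 c_1, so
  gamma(0) = (c_0 + phi_1 c_1) / (1 - phi_1^2) = (3.493156 + (0.76)(-0.988)) / (1 - (0.76)^2) = 2.742276 / 0.4224 = 6.492131.
  gamma(1) = phi_1 gamma(0) + c_1 = (0.76)(6.492131) + (-0.988) = 3.946019.
For k = 2 (> q): gamma(2) = phi_1 gamma(1) = (0.76)(3.946019) = 2.998975.
Therefore gamma(2) = 2.9990 (to 4 decimal places).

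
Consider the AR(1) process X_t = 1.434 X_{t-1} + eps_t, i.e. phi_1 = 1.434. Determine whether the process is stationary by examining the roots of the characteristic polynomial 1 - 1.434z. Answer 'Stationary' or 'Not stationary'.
\text{Not stationary}

The AR(p) characteristic polynomial is P(z) = 1 - 1.434z.
Stationarity requires all roots to lie outside the unit circle, i.e. |z| > 1 for every root.
This is linear in z: 1 + (-1.434) z = 0  =>  z = -1/(-1.434) = 0.69735,  |z| = 0.69735.
Moduli of all roots: 0.6974.
All moduli strictly greater than 1? No.
Verdict: Not stationary.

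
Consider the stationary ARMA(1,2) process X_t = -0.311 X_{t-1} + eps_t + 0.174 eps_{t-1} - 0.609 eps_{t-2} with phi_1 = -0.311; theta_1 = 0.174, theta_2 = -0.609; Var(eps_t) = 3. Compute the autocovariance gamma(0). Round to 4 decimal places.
\gamma(0) = 4.1218

Multiply the model equation by X_{t-k} and take expectations. With theta_0 = psi_0 = 1 and psi_j the MA(infinity) weights, this gives
  gamma(k) - sum_i phi_i gamma(k-i) = c_k,
  c_k = sigma^2 * sum_{j=k..q} theta_j psi_{j-k}   (c_k = 0 for k > q),
using gamma(-m) = gamma(m).
psi-weights needed (psi_j = theta_j + sum_i phi_i psi_{j-i}):
  psi_1 = theta_1 + phi_1 = 0.174 + (-0.311) = -0.137
  psi_2 = theta_2 + phi_1 psi_1 = -0.609 + (-0.311)(-0.137) = -0.566393
Right-hand sides:
  c_0 = sigma^2 (1 + theta_1 psi_1 + theta_2 psi_2) = 3 * (1 + (0.174)(-0.137) + (-0.609)(-0.566393)) = 3 * 1.321095 = 3.963286
  c_1 = sigma^2 (theta_1 + theta_2 psi_1) = 3 * (0.174 + (-0.609)(-0.137)) = 0.772299
  c_2 = sigma^2 theta_2 = 3 * (-0.609) = -1.827
Equations for k = 0 and k = 1 (AR order 1):
  gamma(0) = phi_1 gamma(1) + c_0
  gamma(1) = phi_1 gamma(0) + c_1
Substituting the second into the first: gamma(0) (1 - phi_1^2) = c_0 + phi_1 c_1, so
  gamma(0) = (c_0 + phi_1 c_1) / (1 - phi_1^2) = (3.963286 + (-0.311)(0.772299)) / (1 - (-0.311)^2) = 3.723101 / 0.903279 = 4.121762.
Therefore gamma(0) = 4.1218 (to 4 decimal places).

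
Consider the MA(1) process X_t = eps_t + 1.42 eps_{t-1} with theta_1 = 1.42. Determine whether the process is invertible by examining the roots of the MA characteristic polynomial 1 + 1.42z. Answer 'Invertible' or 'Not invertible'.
\text{Not invertible}

The MA(q) characteristic polynomial is P(z) = 1 + 1.42z.
Invertibility requires all roots to lie outside the unit circle, i.e. |z| > 1 for every root.
This is linear in z: 1 + (1.42) z = 0  =>  z = -1/(1.42) = -0.704225,  |z| = 0.704225.
Moduli of all roots: 0.7042.
All moduli strictly greater than 1? No.
Verdict: Not invertible.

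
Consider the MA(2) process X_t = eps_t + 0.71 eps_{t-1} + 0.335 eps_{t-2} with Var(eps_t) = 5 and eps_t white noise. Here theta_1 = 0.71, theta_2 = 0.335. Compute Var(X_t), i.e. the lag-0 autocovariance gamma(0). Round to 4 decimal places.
\gamma(0) = 8.0816

For an MA(q) process X_t = eps_t + sum_i theta_i eps_{t-i} with
Var(eps_t) = sigma^2, the variance is
  gamma(0) = sigma^2 * (1 + sum_i theta_i^2).
  sum_i theta_i^2 = (0.71)^2 + (0.335)^2 = 0.5041 + 0.112225 = 0.616325.
  gamma(0) = 5 * (1 + 0.616325) = 5 * 1.616325 = 8.081625, which rounds to 8.0816.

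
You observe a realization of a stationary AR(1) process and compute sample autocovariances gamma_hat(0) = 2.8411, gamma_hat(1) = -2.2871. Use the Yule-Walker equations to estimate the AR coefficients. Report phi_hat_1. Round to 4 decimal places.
\hat\phi_{1} = -0.8050

The Yule-Walker equations for an AR(p) process read, in matrix form,
  Gamma_p phi = r_p,   with   (Gamma_p)_{ij} = gamma(|i - j|),
                       (r_p)_i = gamma(i),   i,j = 1..p.
Substitute the sample gammas (Toeplitz matrix and right-hand side of size 1):
  Gamma_p = [[2.8411]]
  r_p     = [-2.2871]
With p = 1 this is the single equation gamma(0) phi_1 = gamma(1):
  phi_hat_1 = gamma(1) / gamma(0) = -2.2871 / 2.8411 = -0.8050.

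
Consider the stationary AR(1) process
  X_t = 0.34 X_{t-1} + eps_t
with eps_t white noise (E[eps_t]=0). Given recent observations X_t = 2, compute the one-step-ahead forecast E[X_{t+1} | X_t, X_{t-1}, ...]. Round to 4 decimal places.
E[X_{t+1} \mid \mathcal F_t] = 0.6800

For an AR(p) model X_t = c + sum_i phi_i X_{t-i} + eps_t, the
one-step-ahead conditional mean is
  E[X_{t+1} | X_t, ...] = c + sum_i phi_i X_{t+1-i}.
Substitute known values:
  E[X_{t+1} | ...] = (0.34) * (2)
                   = 0.6800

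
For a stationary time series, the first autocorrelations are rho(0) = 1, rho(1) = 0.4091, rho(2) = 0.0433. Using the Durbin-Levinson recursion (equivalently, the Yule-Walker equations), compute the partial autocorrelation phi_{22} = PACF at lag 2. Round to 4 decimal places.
\phi_{22} = -0.1490

The PACF at lag k is phi_{kk}, the last component of the solution
to the Yule-Walker system G_k phi = r_k where
  (G_k)_{ij} = rho(|i - j|), (r_k)_i = rho(i), i,j = 1..k.
Equivalently, Durbin-Levinson gives phi_{kk} iteratively:
  phi_{11} = rho(1)
  phi_{kk} = [rho(k) - sum_{j=1..k-1} phi_{k-1,j} rho(k-j)]
            / [1 - sum_{j=1..k-1} phi_{k-1,j} rho(j)],
  phi_{k,j} = phi_{k-1,j} - phi_{kk} phi_{k-1,k-j},  j = 1..k-1.
Step k = 1:
  phi_11 = rho(1) = 0.4091.
Step k = 2:
  phi_22 = [rho(2) - phi_11 rho(1)] / [1 - phi_11 rho(1)] = [0.0433 - (0.4091)(0.4091)] / [1 - (0.4091)(0.4091)]
         = -0.12406281 / 0.83263719 = -0.149.
Therefore phi_{22} = -0.1490.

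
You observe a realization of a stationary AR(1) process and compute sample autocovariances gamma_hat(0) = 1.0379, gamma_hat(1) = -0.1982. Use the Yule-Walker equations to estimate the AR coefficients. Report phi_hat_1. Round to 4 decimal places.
\hat\phi_{1} = -0.1910

The Yule-Walker equations for an AR(p) process read, in matrix form,
  Gamma_p phi = r_p,   with   (Gamma_p)_{ij} = gamma(|i - j|),
                       (r_p)_i = gamma(i),   i,j = 1..p.
Substitute the sample gammas (Toeplitz matrix and right-hand side of size 1):
  Gamma_p = [[1.0379]]
  r_p     = [-0.1982]
With p = 1 this is the single equation gamma(0) phi_1 = gamma(1):
  phi_hat_1 = gamma(1) / gamma(0) = -0.1982 / 1.0379 = -0.1910.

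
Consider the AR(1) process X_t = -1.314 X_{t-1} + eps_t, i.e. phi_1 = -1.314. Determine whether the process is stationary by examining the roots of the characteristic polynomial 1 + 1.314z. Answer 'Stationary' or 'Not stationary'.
\text{Not stationary}

The AR(p) characteristic polynomial is P(z) = 1 + 1.314z.
Stationarity requires all roots to lie outside the unit circle, i.e. |z| > 1 for every root.
This is linear in z: 1 + (1.314) z = 0  =>  z = -1/(1.314) = -0.761035,  |z| = 0.761035.
Moduli of all roots: 0.7610.
All moduli strictly greater than 1? No.
Verdict: Not stationary.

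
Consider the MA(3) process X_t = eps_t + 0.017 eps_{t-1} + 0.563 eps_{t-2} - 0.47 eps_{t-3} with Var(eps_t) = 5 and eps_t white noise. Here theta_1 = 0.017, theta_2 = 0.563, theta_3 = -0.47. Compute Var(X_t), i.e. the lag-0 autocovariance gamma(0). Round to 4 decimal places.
\gamma(0) = 7.6908

For an MA(q) process X_t = eps_t + sum_i theta_i eps_{t-i} with
Var(eps_t) = sigma^2, the variance is
  gamma(0) = sigma^2 * (1 + sum_i theta_i^2).
  sum_i theta_i^2 = (0.017)^2 + (0.563)^2 + (-0.47)^2 = 0.000289 + 0.316969 + 0.2209 = 0.538158.
  gamma(0) = 5 * (1 + 0.538158) = 5 * 1.538158 = 7.69079, which rounds to 7.6908.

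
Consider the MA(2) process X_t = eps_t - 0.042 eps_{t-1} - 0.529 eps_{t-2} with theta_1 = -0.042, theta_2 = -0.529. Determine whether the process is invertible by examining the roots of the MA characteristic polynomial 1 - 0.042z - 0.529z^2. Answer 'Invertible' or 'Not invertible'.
\text{Invertible}

The MA(q) characteristic polynomial is P(z) = 1 - 0.042z - 0.529z^2.
Invertibility requires all roots to lie outside the unit circle, i.e. |z| > 1 for every root.
Set 1 + (-0.042) z + (-0.529) z^2 = 0, i.e. a z^2 + b z + c = 0 with a = -0.529, b = -0.042, c = 1.
Discriminant D = b^2 - 4ac = (-0.042)^2 - 4*(-0.529)*1 = 0.001764 - (-2.116) = 2.117764.
D >= 0, so the roots are real: z = (-b +/- sqrt(D)) / (2a) = (0.042 +/- 1.455254) / (-1.058).
  z_1 = (0.042 + 1.455254) / (-1.058) = -1.4152,   |z_1| = 1.4152.
  z_2 = (0.042 - 1.455254) / (-1.058) = 1.3358,   |z_2| = 1.3358.
Moduli of all roots: 1.4152, 1.3358.
All moduli strictly greater than 1? Yes.
Verdict: Invertible.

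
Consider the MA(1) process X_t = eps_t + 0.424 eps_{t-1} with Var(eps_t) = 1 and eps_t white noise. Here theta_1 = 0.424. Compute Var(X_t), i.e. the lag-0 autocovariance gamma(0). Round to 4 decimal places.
\gamma(0) = 1.1798

For an MA(q) process X_t = eps_t + sum_i theta_i eps_{t-i} with
Var(eps_t) = sigma^2, the variance is
  gamma(0) = sigma^2 * (1 + sum_i theta_i^2).
  sum_i theta_i^2 = (0.424)^2 = 0.179776.
  gamma(0) = 1 * (1 + 0.179776) = 1 * 1.179776 = 1.179776, which rounds to 1.1798.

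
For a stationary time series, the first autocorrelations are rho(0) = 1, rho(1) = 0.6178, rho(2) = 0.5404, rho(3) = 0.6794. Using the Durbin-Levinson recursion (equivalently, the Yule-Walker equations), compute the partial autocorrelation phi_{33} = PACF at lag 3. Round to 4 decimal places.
\phi_{33} = 0.4721

The PACF at lag k is phi_{kk}, the last component of the solution
to the Yule-Walker system G_k phi = r_k where
  (G_k)_{ij} = rho(|i - j|), (r_k)_i = rho(i), i,j = 1..k.
Equivalently, Durbin-Levinson gives phi_{kk} iteratively:
  phi_{11} = rho(1)
  phi_{kk} = [rho(k) - sum_{j=1..k-1} phi_{k-1,j} rho(k-j)]
            / [1 - sum_{j=1..k-1} phi_{k-1,j} rho(j)],
  phi_{k,j} = phi_{k-1,j} - phi_{kk} phi_{k-1,k-j},  j = 1..k-1.
Step k = 1:
  phi_11 = rho(1) = 0.6178.
Step k = 2:
  phi_22 = [rho(2) - phi_11 rho(1)] / [1 - phi_11 rho(1)] = [0.5404 - (0.6178)(0.6178)] / [1 - (0.6178)(0.6178)]
         = 0.15872316 / 0.61832316 = 0.256699.
  Update: phi_21 = phi_11 - phi_22 phi_11 = 0.6178 - (0.256699)(0.6178) = 0.459211.
Step k = 3:
  phi_33 = [rho(3) - phi_21 rho(2) - phi_22 rho(1)] / [1 - phi_21 rho(1) - phi_22 rho(2)]
    numerator   = 0.6794 - (0.459211)(0.5404) - (0.256699)(0.6178) = 0.27265344
    denominator = 1 - (0.459211)(0.6178) - (0.256699)(0.5404) = 0.57757903
  phi_33 = 0.27265344 / 0.57757903 = 0.4721.
Therefore phi_{33} = 0.4721.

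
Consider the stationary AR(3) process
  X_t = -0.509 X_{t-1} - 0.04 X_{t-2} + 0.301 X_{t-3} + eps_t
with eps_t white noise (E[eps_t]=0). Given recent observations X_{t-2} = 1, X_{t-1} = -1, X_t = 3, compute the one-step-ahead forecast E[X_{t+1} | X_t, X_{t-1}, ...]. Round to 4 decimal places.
E[X_{t+1} \mid \mathcal F_t] = -1.1860

For an AR(p) model X_t = c + sum_i phi_i X_{t-i} + eps_t, the
one-step-ahead conditional mean is
  E[X_{t+1} | X_t, ...] = c + sum_i phi_i X_{t+1-i}.
Substitute known values:
  E[X_{t+1} | ...] = (-0.509) * (3) + (-0.04) * (-1) + (0.301) * (1)
                   = -1.1860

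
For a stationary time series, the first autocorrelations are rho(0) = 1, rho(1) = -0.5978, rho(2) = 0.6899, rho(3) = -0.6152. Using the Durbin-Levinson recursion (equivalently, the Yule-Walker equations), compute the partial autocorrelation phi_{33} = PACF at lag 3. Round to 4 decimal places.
\phi_{33} = -0.2271

The PACF at lag k is phi_{kk}, the last component of the solution
to the Yule-Walker system G_k phi = r_k where
  (G_k)_{ij} = rho(|i - j|), (r_k)_i = rho(i), i,j = 1..k.
Equivalently, Durbin-Levinson gives phi_{kk} iteratively:
  phi_{11} = rho(1)
  phi_{kk} = [rho(k) - sum_{j=1..k-1} phi_{k-1,j} rho(k-j)]
            / [1 - sum_{j=1..k-1} phi_{k-1,j} rho(j)],
  phi_{k,j} = phi_{k-1,j} - phi_{kk} phi_{k-1,k-j},  j = 1..k-1.
Step k = 1:
  phi_11 = rho(1) = -0.5978.
Step k = 2:
  phi_22 = [rho(2) - phi_11 rho(1)] / [1 - phi_11 rho(1)] = [0.6899 - (-0.5978)(-0.5978)] / [1 - (-0.5978)(-0.5978)]
         = 0.33253516 / 0.64263516 = 0.517456.
  Update: phi_21 = phi_11 - phi_22 phi_11 = -0.5978 - (0.517456)(-0.5978) = -0.288465.
Step k = 3:
  phi_33 = [rho(3) - phi_21 rho(2) - phi_22 rho(1)] / [1 - phi_21 rho(1) - phi_22 rho(2)]
    numerator   = -0.6152 - (-0.288465)(0.6899) - (0.517456)(-0.5978) = -0.10685301
    denominator = 1 - (-0.288465)(-0.5978) - (0.517456)(0.6899) = 0.47056298
  phi_33 = -0.10685301 / 0.47056298 = -0.2271.
Therefore phi_{33} = -0.2271.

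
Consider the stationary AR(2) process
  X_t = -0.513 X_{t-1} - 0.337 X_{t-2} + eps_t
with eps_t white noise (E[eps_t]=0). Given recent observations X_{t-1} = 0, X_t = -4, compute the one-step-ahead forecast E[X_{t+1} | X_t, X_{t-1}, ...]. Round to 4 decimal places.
E[X_{t+1} \mid \mathcal F_t] = 2.0520

For an AR(p) model X_t = c + sum_i phi_i X_{t-i} + eps_t, the
one-step-ahead conditional mean is
  E[X_{t+1} | X_t, ...] = c + sum_i phi_i X_{t+1-i}.
Substitute known values:
  E[X_{t+1} | ...] = (-0.513) * (-4) + (-0.337) * (0)
                   = 2.0520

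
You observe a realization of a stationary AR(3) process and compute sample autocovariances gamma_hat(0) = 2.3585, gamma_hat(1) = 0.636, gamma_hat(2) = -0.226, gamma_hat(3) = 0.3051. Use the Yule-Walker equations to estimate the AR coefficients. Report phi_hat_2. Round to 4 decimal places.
\hat\phi_{2} = -0.2560

The Yule-Walker equations for an AR(p) process read, in matrix form,
  Gamma_p phi = r_p,   with   (Gamma_p)_{ij} = gamma(|i - j|),
                       (r_p)_i = gamma(i),   i,j = 1..p.
Substitute the sample gammas (Toeplitz matrix and right-hand side of size 3):
  Gamma_p = [[2.3585, 0.636, -0.226], [0.636, 2.3585, 0.636], [-0.226, 0.636, 2.3585]]
  r_p     = [0.636, -0.226, 0.3051]
Written out (R1..R3):
  (R1) 2.3585 phi_1 + 0.636 phi_2 - 0.226 phi_3 = 0.636
  (R2) 0.636 phi_1 + 2.3585 phi_2 + 0.636 phi_3 = -0.226
  (R3) -0.226 phi_1 + 0.636 phi_2 + 2.3585 phi_3 = 0.3051
Gaussian elimination:
  R2 <- R2 - (0.636/2.3585) R1 = R2 - (0.269663) R1:  2.186994 phi_2 + 0.696944 phi_3 = -0.397506
  R3 <- R3 - (-0.226/2.3585) R1 = R3 - (-0.095824) R1:  0.696944 phi_2 + 2.336844 phi_3 = 0.366044
  R3 <- R3 - (0.696944/2.186994) R2 = R3 - (0.318677) R2:  2.114744 phi_3 = 0.49272
Back-substitution:
  phi_hat_3 = 0.49272 / 2.114744 = 0.232992
  phi_hat_2 = (-0.397506 - (0.696944)(0.232992)) / 2.186994 = -0.256008
  phi_hat_1 = (0.636 - (0.636)(-0.256008) - (-0.226)(0.232992)) / 2.3585 = 0.361025
So phi_hat = [0.3610, -0.2560, 0.2330].
Therefore phi_hat_2 = -0.2560.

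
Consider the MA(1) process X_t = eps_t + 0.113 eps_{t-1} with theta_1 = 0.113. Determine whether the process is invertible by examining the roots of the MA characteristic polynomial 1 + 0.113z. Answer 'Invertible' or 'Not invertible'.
\text{Invertible}

The MA(q) characteristic polynomial is P(z) = 1 + 0.113z.
Invertibility requires all roots to lie outside the unit circle, i.e. |z| > 1 for every root.
This is linear in z: 1 + (0.113) z = 0  =>  z = -1/(0.113) = -8.849558,  |z| = 8.849558.
Moduli of all roots: 8.8496.
All moduli strictly greater than 1? Yes.
Verdict: Invertible.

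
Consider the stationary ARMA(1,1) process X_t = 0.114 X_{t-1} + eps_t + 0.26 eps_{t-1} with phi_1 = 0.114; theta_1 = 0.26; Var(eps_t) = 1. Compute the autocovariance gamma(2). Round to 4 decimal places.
\gamma(2) = 0.0445

Multiply the model equation by X_{t-k} and take expectations. With theta_0 = psi_0 = 1 and psi_j the MA(infinity) weights, this gives
  gamma(k) - sum_i phi_i gamma(k-i) = c_k,
  c_k = sigma^2 * sum_{j=k..q} theta_j psi_{j-k}   (c_k = 0 for k > q),
using gamma(-m) = gamma(m).
psi-weights needed (psi_j = theta_j + sum_i phi_i psi_{j-i}):
  psi_1 = theta_1 + phi_1 = 0.26 + (0.114) = 0.374
Right-hand sides:
  c_0 = sigma^2 (1 + theta_1 psi_1) = 1 * (1 + (0.26)(0.374)) = 1 * 1.09724 = 1.09724
  c_1 = sigma^2 theta_1 = 1 * (0.26) = 0.26
  c_2 = 0
Equations for k = 0 and k = 1 (AR order 1):
  gamma(0) = phi_1 gamma(1) + c_0
  gamma(1) = phi_1 gamma(0) + c_1
Substituting the second into the first: gamma(0) (1 - phi_1^2) = c_0 + phi_1 c_1, so
  gamma(0) = (c_0 + phi_1 c_1) / (1 - phi_1^2) = (1.09724 + (0.114)(0.26)) / (1 - (0.114)^2) = 1.12688 / 0.987004 = 1.141718.
  gamma(1) = phi_1 gamma(0) + c_1 = (0.114)(1.141718) + (0.26) = 0.390156.
For k = 2 (> q): gamma(2) = phi_1 gamma(1) = (0.114)(0.390156) = 0.044478.
Therefore gamma(2) = 0.0445 (to 4 decimal places).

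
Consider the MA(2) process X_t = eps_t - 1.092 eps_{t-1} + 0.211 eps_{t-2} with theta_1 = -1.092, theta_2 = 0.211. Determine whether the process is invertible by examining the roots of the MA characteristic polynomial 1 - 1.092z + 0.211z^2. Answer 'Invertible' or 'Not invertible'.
\text{Invertible}

The MA(q) characteristic polynomial is P(z) = 1 - 1.092z + 0.211z^2.
Invertibility requires all roots to lie outside the unit circle, i.e. |z| > 1 for every root.
Set 1 + (-1.092) z + (0.211) z^2 = 0, i.e. a z^2 + b z + c = 0 with a = 0.211, b = -1.092, c = 1.
Discriminant D = b^2 - 4ac = (-1.092)^2 - 4*(0.211)*1 = 1.192464 - (0.844) = 0.348464.
D >= 0, so the roots are real: z = (-b +/- sqrt(D)) / (2a) = (1.092 +/- 0.590308) / (0.422).
  z_1 = (1.092 + 0.590308) / (0.422) = 3.9865,   |z_1| = 3.9865.
  z_2 = (1.092 - 0.590308) / (0.422) = 1.1888,   |z_2| = 1.1888.
Moduli of all roots: 3.9865, 1.1888.
All moduli strictly greater than 1? Yes.
Verdict: Invertible.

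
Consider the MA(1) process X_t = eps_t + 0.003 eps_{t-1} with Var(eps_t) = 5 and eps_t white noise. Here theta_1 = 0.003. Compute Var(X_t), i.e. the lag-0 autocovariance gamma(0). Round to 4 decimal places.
\gamma(0) = 5.0000

For an MA(q) process X_t = eps_t + sum_i theta_i eps_{t-i} with
Var(eps_t) = sigma^2, the variance is
  gamma(0) = sigma^2 * (1 + sum_i theta_i^2).
  sum_i theta_i^2 = (0.003)^2 = 0.000009.
  gamma(0) = 5 * (1 + 0.000009) = 5 * 1.000009 = 5.000045, which rounds to 5.0000.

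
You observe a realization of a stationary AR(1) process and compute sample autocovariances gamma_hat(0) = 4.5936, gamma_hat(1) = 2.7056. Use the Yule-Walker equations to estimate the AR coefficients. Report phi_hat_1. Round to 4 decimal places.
\hat\phi_{1} = 0.5890

The Yule-Walker equations for an AR(p) process read, in matrix form,
  Gamma_p phi = r_p,   with   (Gamma_p)_{ij} = gamma(|i - j|),
                       (r_p)_i = gamma(i),   i,j = 1..p.
Substitute the sample gammas (Toeplitz matrix and right-hand side of size 1):
  Gamma_p = [[4.5936]]
  r_p     = [2.7056]
With p = 1 this is the single equation gamma(0) phi_1 = gamma(1):
  phi_hat_1 = gamma(1) / gamma(0) = 2.7056 / 4.5936 = 0.5890.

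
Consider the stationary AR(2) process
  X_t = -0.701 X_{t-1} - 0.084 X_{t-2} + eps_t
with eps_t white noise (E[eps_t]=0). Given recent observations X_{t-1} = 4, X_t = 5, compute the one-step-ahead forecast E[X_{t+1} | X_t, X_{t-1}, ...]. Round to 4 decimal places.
E[X_{t+1} \mid \mathcal F_t] = -3.8410

For an AR(p) model X_t = c + sum_i phi_i X_{t-i} + eps_t, the
one-step-ahead conditional mean is
  E[X_{t+1} | X_t, ...] = c + sum_i phi_i X_{t+1-i}.
Substitute known values:
  E[X_{t+1} | ...] = (-0.701) * (5) + (-0.084) * (4)
                   = -3.8410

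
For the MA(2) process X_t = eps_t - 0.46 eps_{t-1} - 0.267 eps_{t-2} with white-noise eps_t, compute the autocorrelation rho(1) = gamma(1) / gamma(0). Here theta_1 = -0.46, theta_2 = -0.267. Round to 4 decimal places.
\rho(1) = -0.2628

For an MA(q) process with theta_0 = 1, the autocovariance is
  gamma(k) = sigma^2 * sum_{i=0..q-k} theta_i * theta_{i+k},
and rho(k) = gamma(k) / gamma(0). Sigma^2 cancels.
  numerator   = (1)*(-0.46) + (-0.46)*(-0.267) = -0.33718.
  denominator = (1)^2 + (-0.46)^2 + (-0.267)^2 = 1.282889.
  rho(1) = -0.33718 / 1.282889 = -0.2628.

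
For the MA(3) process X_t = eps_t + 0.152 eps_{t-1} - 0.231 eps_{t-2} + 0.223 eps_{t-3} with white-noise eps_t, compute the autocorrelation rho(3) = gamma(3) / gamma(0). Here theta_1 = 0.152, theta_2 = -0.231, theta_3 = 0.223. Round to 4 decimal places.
\rho(3) = 0.1980

For an MA(q) process with theta_0 = 1, the autocovariance is
  gamma(k) = sigma^2 * sum_{i=0..q-k} theta_i * theta_{i+k},
and rho(k) = gamma(k) / gamma(0). Sigma^2 cancels.
  numerator   = (1)*(0.223) = 0.223.
  denominator = (1)^2 + (0.152)^2 + (-0.231)^2 + (0.223)^2 = 1.126194.
  rho(3) = 0.223 / 1.126194 = 0.1980.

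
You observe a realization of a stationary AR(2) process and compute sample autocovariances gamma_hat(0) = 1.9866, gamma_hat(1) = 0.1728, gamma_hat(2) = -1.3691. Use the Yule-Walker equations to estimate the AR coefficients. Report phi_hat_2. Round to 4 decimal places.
\hat\phi_{2} = -0.7020

The Yule-Walker equations for an AR(p) process read, in matrix form,
  Gamma_p phi = r_p,   with   (Gamma_p)_{ij} = gamma(|i - j|),
                       (r_p)_i = gamma(i),   i,j = 1..p.
Substitute the sample gammas (Toeplitz matrix and right-hand side of size 2):
  Gamma_p = [[1.9866, 0.1728], [0.1728, 1.9866]]
  r_p     = [0.1728, -1.3691]
Written out:
  1.9866 phi_1 + 0.1728 phi_2 = 0.1728
  0.1728 phi_1 + 1.9866 phi_2 = -1.3691
Solve by Cramer's rule:
  det = gamma(0)^2 - gamma(1)^2 = (1.9866)^2 - (0.1728)^2 = 3.94657956 - 0.02985984 = 3.91671972
  phi_hat_1 = [gamma(1) gamma(0) - gamma(1) gamma(2)] / det = [(0.1728)(1.9866) - (0.1728)(-1.3691)] / 3.91671972 = 0.57986496 / 3.91671972 = 0.148
  phi_hat_2 = [gamma(0) gamma(2) - gamma(1)^2] / det = [(1.9866)(-1.3691) - (0.1728)^2] / 3.91671972 = -2.7497139 / 3.91671972 = -0.702
So phi_hat = [0.1480, -0.7020].
Therefore phi_hat_2 = -0.7020.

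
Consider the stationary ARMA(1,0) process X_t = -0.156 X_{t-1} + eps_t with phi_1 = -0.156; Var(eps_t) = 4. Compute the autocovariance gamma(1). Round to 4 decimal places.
\gamma(1) = -0.6396

Multiply the model equation by X_{t-k} and take expectations. With theta_0 = psi_0 = 1 and psi_j the MA(infinity) weights, this gives
  gamma(k) - sum_i phi_i gamma(k-i) = c_k,
  c_k = sigma^2 * sum_{j=k..q} theta_j psi_{j-k}   (c_k = 0 for k > q),
using gamma(-m) = gamma(m).
Pure AR (q = 0): c_0 = sigma^2 = 4, c_k = 0 for k >= 1.
Equations for k = 0 and k = 1 (AR order 1):
  gamma(0) = phi_1 gamma(1) + c_0
  gamma(1) = phi_1 gamma(0) + c_1
Substituting the second into the first: gamma(0) (1 - phi_1^2) = c_0 + phi_1 c_1, so
  gamma(0) = c_0 / (1 - phi_1^2) = 4 / (1 - (-0.156)^2) = 4 / 0.975664 = 4.099772.
  gamma(1) = phi_1 gamma(0) = (-0.156)(4.099772) = -0.639564.
Therefore gamma(1) = -0.6396 (to 4 decimal places).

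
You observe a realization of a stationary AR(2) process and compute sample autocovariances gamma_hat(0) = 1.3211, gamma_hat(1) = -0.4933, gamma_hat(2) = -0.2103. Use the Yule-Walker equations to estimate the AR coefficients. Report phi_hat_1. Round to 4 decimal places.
\hat\phi_{1} = -0.5030

The Yule-Walker equations for an AR(p) process read, in matrix form,
  Gamma_p phi = r_p,   with   (Gamma_p)_{ij} = gamma(|i - j|),
                       (r_p)_i = gamma(i),   i,j = 1..p.
Substitute the sample gammas (Toeplitz matrix and right-hand side of size 2):
  Gamma_p = [[1.3211, -0.4933], [-0.4933, 1.3211]]
  r_p     = [-0.4933, -0.2103]
Written out:
  1.3211 phi_1 - 0.4933 phi_2 = -0.4933
  -0.4933 phi_1 + 1.3211 phi_2 = -0.2103
Solve by Cramer's rule:
  det = gamma(0)^2 - gamma(1)^2 = (1.3211)^2 - (-0.4933)^2 = 1.74530521 - 0.24334489 = 1.50196032
  phi_hat_1 = [gamma(1) gamma(0) - gamma(1) gamma(2)] / det = [(-0.4933)(1.3211) - (-0.4933)(-0.2103)] / 1.50196032 = -0.75543962 / 1.50196032 = -0.503
  phi_hat_2 = [gamma(0) gamma(2) - gamma(1)^2] / det = [(1.3211)(-0.2103) - (-0.4933)^2] / 1.50196032 = -0.52117222 / 1.50196032 = -0.347
So phi_hat = [-0.5030, -0.3470].
Therefore phi_hat_1 = -0.5030.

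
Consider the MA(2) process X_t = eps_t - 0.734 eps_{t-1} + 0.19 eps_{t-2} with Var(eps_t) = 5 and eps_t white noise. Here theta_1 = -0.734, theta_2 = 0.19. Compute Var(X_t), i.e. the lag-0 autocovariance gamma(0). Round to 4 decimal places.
\gamma(0) = 7.8743

For an MA(q) process X_t = eps_t + sum_i theta_i eps_{t-i} with
Var(eps_t) = sigma^2, the variance is
  gamma(0) = sigma^2 * (1 + sum_i theta_i^2).
  sum_i theta_i^2 = (-0.734)^2 + (0.19)^2 = 0.538756 + 0.0361 = 0.574856.
  gamma(0) = 5 * (1 + 0.574856) = 5 * 1.574856 = 7.87428, which rounds to 7.8743.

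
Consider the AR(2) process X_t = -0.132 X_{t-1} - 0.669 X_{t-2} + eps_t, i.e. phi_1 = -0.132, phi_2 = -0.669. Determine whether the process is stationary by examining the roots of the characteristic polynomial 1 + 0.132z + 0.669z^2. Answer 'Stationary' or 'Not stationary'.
\text{Stationary}

The AR(p) characteristic polynomial is P(z) = 1 + 0.132z + 0.669z^2.
Stationarity requires all roots to lie outside the unit circle, i.e. |z| > 1 for every root.
Set 1 + (0.132) z + (0.669) z^2 = 0, i.e. a z^2 + b z + c = 0 with a = 0.669, b = 0.132, c = 1.
Discriminant D = b^2 - 4ac = (0.132)^2 - 4*(0.669)*1 = 0.017424 - (2.676) = -2.658576.
D < 0, so the roots are the complex-conjugate pair z = (-b +/- i sqrt(-D)) / (2a) = -0.0987 +/- 1.2186i.
For a conjugate pair |z|^2 = z * conj(z) = (product of roots) = c/a = 1/(0.669) = 1.494768, so |z| = sqrt(1.494768) = 1.2226 for both roots.
Moduli of all roots: 1.2226, 1.2226.
All moduli strictly greater than 1? Yes.
Verdict: Stationary.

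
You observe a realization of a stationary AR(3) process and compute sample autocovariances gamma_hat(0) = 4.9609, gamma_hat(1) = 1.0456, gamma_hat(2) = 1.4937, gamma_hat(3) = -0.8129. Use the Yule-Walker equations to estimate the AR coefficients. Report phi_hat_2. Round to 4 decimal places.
\hat\phi_{2} = 0.3150

The Yule-Walker equations for an AR(p) process read, in matrix form,
  Gamma_p phi = r_p,   with   (Gamma_p)_{ij} = gamma(|i - j|),
                       (r_p)_i = gamma(i),   i,j = 1..p.
Substitute the sample gammas (Toeplitz matrix and right-hand side of size 3):
  Gamma_p = [[4.9609, 1.0456, 1.4937], [1.0456, 4.9609, 1.0456], [1.4937, 1.0456, 4.9609]]
  r_p     = [1.0456, 1.4937, -0.8129]
Written out (R1..R3):
  (R1) 4.9609 phi_1 + 1.0456 phi_2 + 1.4937 phi_3 = 1.0456
  (R2) 1.0456 phi_1 + 4.9609 phi_2 + 1.0456 phi_3 = 1.4937
  (R3) 1.4937 phi_1 + 1.0456 phi_2 + 4.9609 phi_3 = -0.8129
Gaussian elimination:
  R2 <- R2 - (1.0456/4.9609) R1 = R2 - (0.210768) R1:  4.740521 phi_2 + 0.730776 phi_3 = 1.273321
  R3 <- R3 - (1.4937/4.9609) R1 = R3 - (0.301095) R1:  0.730776 phi_2 + 4.511155 phi_3 = -1.127724
  R3 <- R3 - (0.730776/4.740521) R2 = R3 - (0.154155) R2:  4.398502 phi_3 = -1.324013
Back-substitution:
  phi_hat_3 = -1.324013 / 4.398502 = -0.301015
  phi_hat_2 = (1.273321 - (0.730776)(-0.301015)) / 4.740521 = 0.315007
  phi_hat_1 = (1.0456 - (1.0456)(0.315007) - (1.4937)(-0.301015)) / 4.9609 = 0.235009
So phi_hat = [0.2350, 0.3150, -0.3010].
Therefore phi_hat_2 = 0.3150.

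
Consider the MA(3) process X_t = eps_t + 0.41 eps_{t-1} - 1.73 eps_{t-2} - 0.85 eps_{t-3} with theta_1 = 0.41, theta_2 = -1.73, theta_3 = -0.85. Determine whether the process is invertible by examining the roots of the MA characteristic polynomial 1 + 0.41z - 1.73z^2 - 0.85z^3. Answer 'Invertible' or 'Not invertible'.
\text{Not invertible}

The MA(q) characteristic polynomial is P(z) = 1 + 0.41z - 1.73z^2 - 0.85z^3.
Invertibility requires all roots to lie outside the unit circle, i.e. |z| > 1 for every root.
Degree 3: look for a simple real root z0 first, then factor out (1 - z/z0) and solve the remaining quadratic.
Testing z0 = -0.8: P(-0.8) = 1 + (0.41)(-0.8) + (-1.73)(-0.8)^2 + (-0.85)(-0.8)^3
  = 1 + (-0.328) + (-1.1072) + (0.4352) = 0.  So z_0 = -0.8 is a root, |z_0| = 0.8.
Divide out the factor (1 + 1.25 z) = (1 - z/z0) (since 1/z0 = -1.25):
  P(z) = (1 + 1.25 z)(1 + (-0.84) z + (-0.68) z^2)
  [check: z-coef -0.84 - (-1.25) = 0.41; z^2-coef -0.68 - (-1.25)(-0.84) = -1.73; z^3-coef -(-1.25)(-0.68) = -0.85.]
Remaining roots from the quadratic factor 1 + (-0.84) z + (-0.68) z^2:
  Set 1 + (-0.84) z + (-0.68) z^2 = 0, i.e. a z^2 + b z + c = 0 with a = -0.68, b = -0.84, c = 1.
  Discriminant D = b^2 - 4ac = (-0.84)^2 - 4*(-0.68)*1 = 0.7056 - (-2.72) = 3.4256.
  D >= 0, so the roots are real: z = (-b +/- sqrt(D)) / (2a) = (0.84 +/- 1.850838) / (-1.36).
    z_1 = (0.84 + 1.850838) / (-1.36) = -1.9786,   |z_1| = 1.9786.
    z_2 = (0.84 - 1.850838) / (-1.36) = 0.7433,   |z_2| = 0.7433.
Moduli of all roots: 0.8000, 1.9786, 0.7433.
All moduli strictly greater than 1? No.
Verdict: Not invertible.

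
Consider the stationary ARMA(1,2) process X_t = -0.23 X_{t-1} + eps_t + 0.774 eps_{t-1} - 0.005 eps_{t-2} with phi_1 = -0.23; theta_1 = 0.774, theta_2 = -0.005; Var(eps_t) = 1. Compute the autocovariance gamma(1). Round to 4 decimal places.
\gamma(1) = 0.4691

Multiply the model equation by X_{t-k} and take expectations. With theta_0 = psi_0 = 1 and psi_j the MA(infinity) weights, this gives
  gamma(k) - sum_i phi_i gamma(k-i) = c_k,
  c_k = sigma^2 * sum_{j=k..q} theta_j psi_{j-k}   (c_k = 0 for k > q),
using gamma(-m) = gamma(m).
psi-weights needed (psi_j = theta_j + sum_i phi_i psi_{j-i}):
  psi_1 = theta_1 + phi_1 = 0.774 + (-0.23) = 0.544
  psi_2 = theta_2 + phi_1 psi_1 = -0.005 + (-0.23)(0.544) = -0.13012
Right-hand sides:
  c_0 = sigma^2 (1 + theta_1 psi_1 + theta_2 psi_2) = 1 * (1 + (0.774)(0.544) + (-0.005)(-0.13012)) = 1 * 1.421707 = 1.421707
  c_1 = sigma^2 (theta_1 + theta_2 psi_1) = 1 * (0.774 + (-0.005)(0.544)) = 0.77128
  c_2 = sigma^2 theta_2 = 1 * (-0.005) = -0.005
Equations for k = 0 and k = 1 (AR order 1):
  gamma(0) = phi_1 gamma(1) + c_0
  gamma(1) = phi_1 gamma(0) + c_1
Substituting the second into the first: gamma(0) (1 - phi_1^2) = c_0 + phi_1 c_1, so
  gamma(0) = (c_0 + phi_1 c_1) / (1 - phi_1^2) = (1.421707 + (-0.23)(0.77128)) / (1 - (-0.23)^2) = 1.244312 / 0.9471 = 1.313813.
  gamma(1) = phi_1 gamma(0) + c_1 = (-0.23)(1.313813) + (0.77128) = 0.469103.
Therefore gamma(1) = 0.4691 (to 4 decimal places).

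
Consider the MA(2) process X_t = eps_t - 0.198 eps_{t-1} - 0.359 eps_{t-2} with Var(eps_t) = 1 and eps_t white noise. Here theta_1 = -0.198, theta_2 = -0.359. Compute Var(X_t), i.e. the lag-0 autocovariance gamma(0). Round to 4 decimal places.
\gamma(0) = 1.1681

For an MA(q) process X_t = eps_t + sum_i theta_i eps_{t-i} with
Var(eps_t) = sigma^2, the variance is
  gamma(0) = sigma^2 * (1 + sum_i theta_i^2).
  sum_i theta_i^2 = (-0.198)^2 + (-0.359)^2 = 0.039204 + 0.128881 = 0.168085.
  gamma(0) = 1 * (1 + 0.168085) = 1 * 1.168085 = 1.168085, which rounds to 1.1681.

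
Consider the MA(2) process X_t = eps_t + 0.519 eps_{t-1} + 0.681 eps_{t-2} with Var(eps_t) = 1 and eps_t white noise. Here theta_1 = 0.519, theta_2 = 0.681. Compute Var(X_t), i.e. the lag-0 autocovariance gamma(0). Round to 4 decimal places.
\gamma(0) = 1.7331

For an MA(q) process X_t = eps_t + sum_i theta_i eps_{t-i} with
Var(eps_t) = sigma^2, the variance is
  gamma(0) = sigma^2 * (1 + sum_i theta_i^2).
  sum_i theta_i^2 = (0.519)^2 + (0.681)^2 = 0.269361 + 0.463761 = 0.733122.
  gamma(0) = 1 * (1 + 0.733122) = 1 * 1.733122 = 1.733122, which rounds to 1.7331.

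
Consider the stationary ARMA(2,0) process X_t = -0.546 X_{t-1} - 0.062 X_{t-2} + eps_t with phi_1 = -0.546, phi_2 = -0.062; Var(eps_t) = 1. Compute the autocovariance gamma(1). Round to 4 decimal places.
\gamma(1) = -0.7015

Multiply the model equation by X_{t-k} and take expectations. With theta_0 = psi_0 = 1 and psi_j the MA(infinity) weights, this gives
  gamma(k) - sum_i phi_i gamma(k-i) = c_k,
  c_k = sigma^2 * sum_{j=k..q} theta_j psi_{j-k}   (c_k = 0 for k > q),
using gamma(-m) = gamma(m).
Pure AR (q = 0): c_0 = sigma^2 = 1, c_k = 0 for k >= 1.
Equations for k = 0, 1, 2 (AR order 2, c_2 = 0):
  (E0) gamma(0) = phi_1 gamma(1) + phi_2 gamma(2) + c_0
  (E1) gamma(1) = phi_1 gamma(0) + phi_2 gamma(1) + c_1
  (E2) gamma(2) = phi_1 gamma(1) + phi_2 gamma(0)
From (E1): gamma(1) = A gamma(0) + B with
  A = phi_1 / (1 - phi_2) = -0.546 / 1.062 = -0.514124,   B = c_1 / (1 - phi_2) = 0 / 1.062 = 0.
Insert (E2) into (E0): gamma(0) (1 - phi_2^2) = phi_1 (1 + phi_2) gamma(1) + c_0.
  phi_1 (1 + phi_2) = (-0.546)(0.938) = -0.512148,   1 - phi_2^2 = 0.996156.
Replace gamma(1) by A gamma(0) + B and collect gamma(0):
  gamma(0) [0.996156 - (-0.512148)(-0.514124)] = c_0 = 1
  gamma(0) * 0.732848 = 1
  gamma(0) = 1 / 0.732848 = 1.364539.
  gamma(1) = A gamma(0) = (-0.514124)(1.364539) = -0.701543.
Therefore gamma(1) = -0.7015 (to 4 decimal places).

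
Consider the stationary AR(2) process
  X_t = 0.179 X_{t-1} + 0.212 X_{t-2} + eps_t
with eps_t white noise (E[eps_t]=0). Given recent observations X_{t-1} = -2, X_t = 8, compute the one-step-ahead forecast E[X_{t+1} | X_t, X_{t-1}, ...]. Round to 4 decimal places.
E[X_{t+1} \mid \mathcal F_t] = 1.0080

For an AR(p) model X_t = c + sum_i phi_i X_{t-i} + eps_t, the
one-step-ahead conditional mean is
  E[X_{t+1} | X_t, ...] = c + sum_i phi_i X_{t+1-i}.
Substitute known values:
  E[X_{t+1} | ...] = (0.179) * (8) + (0.212) * (-2)
                   = 1.0080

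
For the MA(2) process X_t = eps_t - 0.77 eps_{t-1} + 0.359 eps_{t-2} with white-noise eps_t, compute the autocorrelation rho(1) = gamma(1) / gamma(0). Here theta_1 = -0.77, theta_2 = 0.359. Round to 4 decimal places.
\rho(1) = -0.6078

For an MA(q) process with theta_0 = 1, the autocovariance is
  gamma(k) = sigma^2 * sum_{i=0..q-k} theta_i * theta_{i+k},
and rho(k) = gamma(k) / gamma(0). Sigma^2 cancels.
  numerator   = (1)*(-0.77) + (-0.77)*(0.359) = -1.04643.
  denominator = (1)^2 + (-0.77)^2 + (0.359)^2 = 1.721781.
  rho(1) = -1.04643 / 1.721781 = -0.6078.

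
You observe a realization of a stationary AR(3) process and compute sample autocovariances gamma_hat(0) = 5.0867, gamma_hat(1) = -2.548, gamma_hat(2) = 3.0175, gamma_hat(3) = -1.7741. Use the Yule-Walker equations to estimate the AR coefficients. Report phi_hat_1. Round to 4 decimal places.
\hat\phi_{1} = -0.3040

The Yule-Walker equations for an AR(p) process read, in matrix form,
  Gamma_p phi = r_p,   with   (Gamma_p)_{ij} = gamma(|i - j|),
                       (r_p)_i = gamma(i),   i,j = 1..p.
Substitute the sample gammas (Toeplitz matrix and right-hand side of size 3):
  Gamma_p = [[5.0867, -2.548, 3.0175], [-2.548, 5.0867, -2.548], [3.0175, -2.548, 5.0867]]
  r_p     = [-2.548, 3.0175, -1.7741]
Written out (R1..R3):
  (R1) 5.0867 phi_1 - 2.548 phi_2 + 3.0175 phi_3 = -2.548
  (R2) -2.548 phi_1 + 5.0867 phi_2 - 2.548 phi_3 = 3.0175
  (R3) 3.0175 phi_1 - 2.548 phi_2 + 5.0867 phi_3 = -1.7741
Gaussian elimination:
  R2 <- R2 - (-2.548/5.0867) R1 = R2 - (-0.500914) R1:  3.810371 phi_2 - 1.036492 phi_3 = 1.741171
  R3 <- R3 - (3.0175/5.0867) R1 = R3 - (0.593214) R1:  -1.036492 phi_2 + 3.296678 phi_3 = -0.262592
  R3 <- R3 - (-1.036492/3.810371) R2 = R3 - (-0.272019) R2:  3.014733 phi_3 = 0.211039
Back-substitution:
  phi_hat_3 = 0.211039 / 3.014733 = 0.070003
  phi_hat_2 = (1.741171 - (-1.036492)(0.070003)) / 3.810371 = 0.475998
  phi_hat_1 = (-2.548 - (-2.548)(0.475998) - (3.0175)(0.070003)) / 5.0867 = -0.304007
So phi_hat = [-0.3040, 0.4760, 0.0700].
Therefore phi_hat_1 = -0.3040.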